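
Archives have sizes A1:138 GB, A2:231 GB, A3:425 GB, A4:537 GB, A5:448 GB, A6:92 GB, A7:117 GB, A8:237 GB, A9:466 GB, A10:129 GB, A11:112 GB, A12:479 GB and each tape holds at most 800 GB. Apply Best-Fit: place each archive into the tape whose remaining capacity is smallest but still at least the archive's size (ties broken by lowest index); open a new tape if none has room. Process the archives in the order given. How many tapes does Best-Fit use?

A1 (138 GB) → tape 1 (remaining 662 GB)
A2 (231 GB) → tape 1 (remaining 431 GB)
A3 (425 GB) → tape 1 (remaining 6 GB)
A4 (537 GB) → tape 2 (remaining 263 GB)
A5 (448 GB) → tape 3 (remaining 352 GB)
A6 (92 GB) → tape 2 (remaining 171 GB)
A7 (117 GB) → tape 2 (remaining 54 GB)
A8 (237 GB) → tape 3 (remaining 115 GB)
A9 (466 GB) → tape 4 (remaining 334 GB)
A10 (129 GB) → tape 4 (remaining 205 GB)
A11 (112 GB) → tape 3 (remaining 3 GB)
A12 (479 GB) → tape 5 (remaining 321 GB)
Final tapes: [138,231,425] [537,92,117] [448,237,112] [466,129] [479].

5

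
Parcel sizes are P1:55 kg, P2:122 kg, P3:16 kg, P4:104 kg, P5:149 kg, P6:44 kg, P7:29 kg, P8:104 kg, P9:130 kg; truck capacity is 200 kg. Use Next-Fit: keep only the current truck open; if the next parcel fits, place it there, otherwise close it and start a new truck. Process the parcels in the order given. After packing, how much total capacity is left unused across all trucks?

247

P1 (55 kg) → truck 1 (remaining 145 kg)
P2 (122 kg) → truck 1 (remaining 23 kg)
P3 (16 kg) → truck 1 (remaining 7 kg)
P4 (104 kg) → truck 2 (remaining 96 kg)
P5 (149 kg) → truck 3 (remaining 51 kg)
P6 (44 kg) → truck 3 (remaining 7 kg)
P7 (29 kg) → truck 4 (remaining 171 kg)
P8 (104 kg) → truck 4 (remaining 67 kg)
P9 (130 kg) → truck 5 (remaining 70 kg)
5 trucks × 200 kg = 1000 kg; used 753 kg; unused 247 kg.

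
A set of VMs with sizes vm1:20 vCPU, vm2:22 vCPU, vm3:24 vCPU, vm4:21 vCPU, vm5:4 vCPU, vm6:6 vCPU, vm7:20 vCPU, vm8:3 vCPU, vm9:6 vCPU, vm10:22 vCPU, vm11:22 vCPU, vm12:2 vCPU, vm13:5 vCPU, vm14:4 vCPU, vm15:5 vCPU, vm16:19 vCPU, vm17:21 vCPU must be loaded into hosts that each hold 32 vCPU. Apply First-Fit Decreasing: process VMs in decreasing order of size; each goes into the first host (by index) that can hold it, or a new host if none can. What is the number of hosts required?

9

Sorted descending: 24, 22, 22, 22, 21, 21, 20, 20, 19, 6, 6, 5, 5, 4, 4, 3, 2.
24 vCPU → host 1 (remaining 8 vCPU)
22 vCPU → host 2 (remaining 10 vCPU)
22 vCPU → host 3 (remaining 10 vCPU)
22 vCPU → host 4 (remaining 10 vCPU)
21 vCPU → host 5 (remaining 11 vCPU)
21 vCPU → host 6 (remaining 11 vCPU)
20 vCPU → host 7 (remaining 12 vCPU)
20 vCPU → host 8 (remaining 12 vCPU)
19 vCPU → host 9 (remaining 13 vCPU)
6 vCPU → host 1 (remaining 2 vCPU)
6 vCPU → host 2 (remaining 4 vCPU)
5 vCPU → host 3 (remaining 5 vCPU)
5 vCPU → host 3 (remaining 0 vCPU)
4 vCPU → host 2 (remaining 0 vCPU)
4 vCPU → host 4 (remaining 6 vCPU)
3 vCPU → host 4 (remaining 3 vCPU)
2 vCPU → host 1 (remaining 0 vCPU)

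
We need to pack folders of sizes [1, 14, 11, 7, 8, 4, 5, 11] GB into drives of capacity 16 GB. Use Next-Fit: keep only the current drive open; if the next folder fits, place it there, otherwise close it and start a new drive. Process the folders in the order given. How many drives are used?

1 GB → drive 1 (remaining 15 GB)
14 GB → drive 1 (remaining 1 GB)
11 GB → drive 2 (remaining 5 GB)
7 GB → drive 3 (remaining 9 GB)
8 GB → drive 3 (remaining 1 GB)
4 GB → drive 4 (remaining 12 GB)
5 GB → drive 4 (remaining 7 GB)
11 GB → drive 5 (remaining 5 GB)
Final drives: [1,14] [11] [7,8] [4,5] [11].

5 drives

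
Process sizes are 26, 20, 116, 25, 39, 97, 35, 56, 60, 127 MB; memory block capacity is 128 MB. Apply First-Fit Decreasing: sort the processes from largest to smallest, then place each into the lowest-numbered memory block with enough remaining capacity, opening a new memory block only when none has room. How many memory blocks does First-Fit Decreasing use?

Sorted descending: 127, 116, 97, 60, 56, 39, 35, 26, 25, 20.
memory block 1: place 127 MB, 1 MB left
memory block 2: place 116 MB, 12 MB left
memory block 3: place 97 MB, 31 MB left
memory block 4: place 60 MB, 68 MB left
memory block 4: place 56 MB, 12 MB left
memory block 5: place 39 MB, 89 MB left
memory block 5: place 35 MB, 54 MB left
memory block 3: place 26 MB, 5 MB left
memory block 5: place 25 MB, 29 MB left
memory block 5: place 20 MB, 9 MB left

5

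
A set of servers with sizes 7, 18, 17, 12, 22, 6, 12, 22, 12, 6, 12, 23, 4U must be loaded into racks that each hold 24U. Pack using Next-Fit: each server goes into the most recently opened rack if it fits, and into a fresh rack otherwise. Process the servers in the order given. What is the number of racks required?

11 racks

Put 7U in rack 1; 17U remain.
Put 18U in rack 2; 6U remain.
Put 17U in rack 3; 7U remain.
Put 12U in rack 4; 12U remain.
Put 22U in rack 5; 2U remain.
Put 6U in rack 6; 18U remain.
Put 12U in rack 6; 6U remain.
Put 22U in rack 7; 2U remain.
Put 12U in rack 8; 12U remain.
Put 6U in rack 8; 6U remain.
Put 12U in rack 9; 12U remain.
Put 23U in rack 10; 1U remain.
Put 4U in rack 11; 20U remain.
Final racks: [7] [18] [17] [12] [22] [6,12] [22] [12,6] [12] [23] [4].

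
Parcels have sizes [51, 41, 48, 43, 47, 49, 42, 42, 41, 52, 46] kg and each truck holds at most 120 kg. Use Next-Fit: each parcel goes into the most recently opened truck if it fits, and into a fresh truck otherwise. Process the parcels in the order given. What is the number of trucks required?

truck 1: place 51 kg, 69 kg left
truck 1: place 41 kg, 28 kg left
truck 2: place 48 kg, 72 kg left
truck 2: place 43 kg, 29 kg left
truck 3: place 47 kg, 73 kg left
truck 3: place 49 kg, 24 kg left
truck 4: place 42 kg, 78 kg left
truck 4: place 42 kg, 36 kg left
truck 5: place 41 kg, 79 kg left
truck 5: place 52 kg, 27 kg left
truck 6: place 46 kg, 74 kg left
Final trucks: [51,41] [48,43] [47,49] [42,42] [41,52] [46].

6 trucks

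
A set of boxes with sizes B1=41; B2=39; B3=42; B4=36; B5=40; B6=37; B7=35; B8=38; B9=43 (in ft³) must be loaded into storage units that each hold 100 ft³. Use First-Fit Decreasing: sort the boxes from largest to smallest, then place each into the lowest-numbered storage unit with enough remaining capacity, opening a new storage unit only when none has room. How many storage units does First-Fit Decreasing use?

Sorted descending: 43, 42, 41, 40, 39, 38, 37, 36, 35.
43 ft³ → storage unit 1 (remaining 57 ft³)
42 ft³ → storage unit 1 (remaining 15 ft³)
41 ft³ → storage unit 2 (remaining 59 ft³)
40 ft³ → storage unit 2 (remaining 19 ft³)
39 ft³ → storage unit 3 (remaining 61 ft³)
38 ft³ → storage unit 3 (remaining 23 ft³)
37 ft³ → storage unit 4 (remaining 63 ft³)
36 ft³ → storage unit 4 (remaining 27 ft³)
35 ft³ → storage unit 5 (remaining 65 ft³)
Final storage units: [43,42] [41,40] [39,38] [37,36] [35].

5 storage units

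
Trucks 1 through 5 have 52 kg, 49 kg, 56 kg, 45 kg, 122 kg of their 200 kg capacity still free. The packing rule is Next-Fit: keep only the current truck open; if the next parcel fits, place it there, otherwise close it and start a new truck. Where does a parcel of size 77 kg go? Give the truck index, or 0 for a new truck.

5

Next-Fit only looks at truck 5, which has 122 kg free.
77 kg fits there.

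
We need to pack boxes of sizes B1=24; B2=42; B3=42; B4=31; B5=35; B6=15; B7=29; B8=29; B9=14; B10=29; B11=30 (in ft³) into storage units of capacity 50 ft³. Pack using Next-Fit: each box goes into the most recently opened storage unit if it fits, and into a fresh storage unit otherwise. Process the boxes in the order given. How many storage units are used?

B1 (24 ft³) → storage unit 1 (remaining 26 ft³)
B2 (42 ft³) → storage unit 2 (remaining 8 ft³)
B3 (42 ft³) → storage unit 3 (remaining 8 ft³)
B4 (31 ft³) → storage unit 4 (remaining 19 ft³)
B5 (35 ft³) → storage unit 5 (remaining 15 ft³)
B6 (15 ft³) → storage unit 5 (remaining 0 ft³)
B7 (29 ft³) → storage unit 6 (remaining 21 ft³)
B8 (29 ft³) → storage unit 7 (remaining 21 ft³)
B9 (14 ft³) → storage unit 7 (remaining 7 ft³)
B10 (29 ft³) → storage unit 8 (remaining 21 ft³)
B11 (30 ft³) → storage unit 9 (remaining 20 ft³)

9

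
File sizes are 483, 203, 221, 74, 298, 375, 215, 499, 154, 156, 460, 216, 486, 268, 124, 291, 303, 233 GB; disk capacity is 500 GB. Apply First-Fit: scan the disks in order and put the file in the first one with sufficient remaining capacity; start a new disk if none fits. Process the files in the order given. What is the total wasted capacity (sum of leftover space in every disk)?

941

Put 483 GB in disk 1; 17 GB remain.
Put 203 GB in disk 2; 297 GB remain.
Put 221 GB in disk 2; 76 GB remain.
Put 74 GB in disk 2; 2 GB remain.
Put 298 GB in disk 3; 202 GB remain.
Put 375 GB in disk 4; 125 GB remain.
Put 215 GB in disk 5; 285 GB remain.
Put 499 GB in disk 6; 1 GB remain.
Put 154 GB in disk 3; 48 GB remain.
Put 156 GB in disk 5; 129 GB remain.
Put 460 GB in disk 7; 40 GB remain.
Put 216 GB in disk 8; 284 GB remain.
Put 486 GB in disk 9; 14 GB remain.
Put 268 GB in disk 8; 16 GB remain.
Put 124 GB in disk 4; 1 GB remain.
Put 291 GB in disk 10; 209 GB remain.
Put 303 GB in disk 11; 197 GB remain.
Put 233 GB in disk 12; 267 GB remain.
12 disks × 500 GB = 6000 GB; used 5059 GB; unused 941 GB.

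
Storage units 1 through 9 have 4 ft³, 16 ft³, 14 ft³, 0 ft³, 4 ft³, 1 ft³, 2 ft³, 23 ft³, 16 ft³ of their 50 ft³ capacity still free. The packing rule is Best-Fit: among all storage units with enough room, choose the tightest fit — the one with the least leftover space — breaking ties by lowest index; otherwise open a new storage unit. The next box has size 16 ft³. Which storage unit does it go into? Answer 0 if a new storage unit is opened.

2

Storage units with room: storage unit 2 (16 ft³), storage unit 8 (23 ft³), storage unit 9 (16 ft³).
Tightest fit is storage unit 2 with 16 ft³ free.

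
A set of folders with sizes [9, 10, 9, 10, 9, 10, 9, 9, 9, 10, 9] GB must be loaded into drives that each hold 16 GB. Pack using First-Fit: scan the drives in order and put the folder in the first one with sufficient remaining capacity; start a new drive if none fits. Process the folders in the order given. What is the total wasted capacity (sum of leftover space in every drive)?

73

drive 1: place 9 GB, 7 GB left
drive 2: place 10 GB, 6 GB left
drive 3: place 9 GB, 7 GB left
drive 4: place 10 GB, 6 GB left
drive 5: place 9 GB, 7 GB left
drive 6: place 10 GB, 6 GB left
drive 7: place 9 GB, 7 GB left
drive 8: place 9 GB, 7 GB left
drive 9: place 9 GB, 7 GB left
drive 10: place 10 GB, 6 GB left
drive 11: place 9 GB, 7 GB left
11 drives × 16 GB = 176 GB; used 103 GB; unused 73 GB.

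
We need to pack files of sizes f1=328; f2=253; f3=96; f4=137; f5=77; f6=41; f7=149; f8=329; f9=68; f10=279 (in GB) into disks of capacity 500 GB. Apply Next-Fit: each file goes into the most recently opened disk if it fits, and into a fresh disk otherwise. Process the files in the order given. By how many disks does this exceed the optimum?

Next-Fit: [328] [253,96,137] [77,41,149] [329,68] [279] → 5 disks.
Total size 1757 GB; any packing needs at least ⌈1757/500⌉ = 4 disks.
An optimal packing achieves that bound: [329,149] [328,137] [279,96,77,41] [253,68] → 4 disks.
Excess: 5 − 4 = 1.

1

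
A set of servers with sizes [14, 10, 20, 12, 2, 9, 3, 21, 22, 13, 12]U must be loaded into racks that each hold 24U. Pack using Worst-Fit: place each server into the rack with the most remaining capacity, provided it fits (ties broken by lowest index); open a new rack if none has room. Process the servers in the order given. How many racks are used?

7

Put 14U in rack 1; 10U remain.
Put 10U in rack 1; 0U remain.
Put 20U in rack 2; 4U remain.
Put 12U in rack 3; 12U remain.
Put 2U in rack 3; 10U remain.
Put 9U in rack 3; 1U remain.
Put 3U in rack 2; 1U remain.
Put 21U in rack 4; 3U remain.
Put 22U in rack 5; 2U remain.
Put 13U in rack 6; 11U remain.
Put 12U in rack 7; 12U remain.
Final racks: [14,10] [20,3] [12,2,9] [21] [22] [13] [12].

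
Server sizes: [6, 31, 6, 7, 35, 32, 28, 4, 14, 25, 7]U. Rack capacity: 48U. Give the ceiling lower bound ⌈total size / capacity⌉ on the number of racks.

5 racks

Total size = 6 + 31 + 6 + 7 + 35 + 32 + 28 + 4 + 14 + 25 + 7 = 195U.
⌈195 / 48⌉ = 5.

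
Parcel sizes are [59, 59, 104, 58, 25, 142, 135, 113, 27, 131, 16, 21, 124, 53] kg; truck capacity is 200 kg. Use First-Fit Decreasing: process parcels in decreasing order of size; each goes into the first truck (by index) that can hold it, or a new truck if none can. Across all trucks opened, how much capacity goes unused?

Sorted descending: 142, 135, 131, 124, 113, 104, 59, 59, 58, 53, 27, 25, 21, 16.
142 kg → truck 1 (remaining 58 kg)
135 kg → truck 2 (remaining 65 kg)
131 kg → truck 3 (remaining 69 kg)
124 kg → truck 4 (remaining 76 kg)
113 kg → truck 5 (remaining 87 kg)
104 kg → truck 6 (remaining 96 kg)
59 kg → truck 2 (remaining 6 kg)
59 kg → truck 3 (remaining 10 kg)
58 kg → truck 1 (remaining 0 kg)
53 kg → truck 4 (remaining 23 kg)
27 kg → truck 5 (remaining 60 kg)
25 kg → truck 5 (remaining 35 kg)
21 kg → truck 4 (remaining 2 kg)
16 kg → truck 5 (remaining 19 kg)
6 trucks × 200 kg = 1200 kg; used 1067 kg; unused 133 kg.

133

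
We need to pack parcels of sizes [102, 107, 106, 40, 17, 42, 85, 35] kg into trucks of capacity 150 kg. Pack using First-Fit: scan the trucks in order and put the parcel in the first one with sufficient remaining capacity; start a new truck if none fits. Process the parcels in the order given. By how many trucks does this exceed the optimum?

0

First-Fit: [102,40] [107,17] [106,42] [85,35] → 4 trucks.
Total size 534 kg; any packing needs at least ⌈534/150⌉ = 4 trucks.
So 4 is already optimal.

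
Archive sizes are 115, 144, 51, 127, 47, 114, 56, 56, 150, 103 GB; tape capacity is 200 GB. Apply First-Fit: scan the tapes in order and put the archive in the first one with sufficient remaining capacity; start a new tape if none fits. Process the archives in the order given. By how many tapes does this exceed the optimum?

0

First-Fit: [115,51] [144,47] [127,56] [114,56] [150] [103] → 6 tapes.
6 archives exceed 100 GB (half the capacity), and no two of those can share a tape, so at least 6 tapes are needed.
So 6 is already optimal.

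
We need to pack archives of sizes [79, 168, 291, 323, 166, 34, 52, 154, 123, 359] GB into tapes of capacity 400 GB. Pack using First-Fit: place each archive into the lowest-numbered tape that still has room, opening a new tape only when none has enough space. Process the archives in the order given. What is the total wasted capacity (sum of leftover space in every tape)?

651

Put 79 GB in tape 1; 321 GB remain.
Put 168 GB in tape 1; 153 GB remain.
Put 291 GB in tape 2; 109 GB remain.
Put 323 GB in tape 3; 77 GB remain.
Put 166 GB in tape 4; 234 GB remain.
Put 34 GB in tape 1; 119 GB remain.
Put 52 GB in tape 1; 67 GB remain.
Put 154 GB in tape 4; 80 GB remain.
Put 123 GB in tape 5; 277 GB remain.
Put 359 GB in tape 6; 41 GB remain.
6 tapes × 400 GB = 2400 GB; used 1749 GB; unused 651 GB.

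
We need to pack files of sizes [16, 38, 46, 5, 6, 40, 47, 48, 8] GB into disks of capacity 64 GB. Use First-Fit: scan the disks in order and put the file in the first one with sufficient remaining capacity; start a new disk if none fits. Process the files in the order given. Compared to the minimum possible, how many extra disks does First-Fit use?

First-Fit: [16,38,5] [46,6,8] [40] [47] [48] → 5 disks.
5 files exceed 32 GB (half the capacity), and no two of those can share a disk, so at least 5 disks are needed.
So 5 is already optimal.

0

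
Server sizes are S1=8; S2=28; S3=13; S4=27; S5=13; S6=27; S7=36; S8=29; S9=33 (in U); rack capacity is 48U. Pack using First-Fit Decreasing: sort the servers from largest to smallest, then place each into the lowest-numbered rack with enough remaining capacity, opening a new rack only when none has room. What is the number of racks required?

6

Sorted descending: 36, 33, 29, 28, 27, 27, 13, 13, 8.
Put 36U in rack 1; 12U remain.
Put 33U in rack 2; 15U remain.
Put 29U in rack 3; 19U remain.
Put 28U in rack 4; 20U remain.
Put 27U in rack 5; 21U remain.
Put 27U in rack 6; 21U remain.
Put 13U in rack 2; 2U remain.
Put 13U in rack 3; 6U remain.
Put 8U in rack 1; 4U remain.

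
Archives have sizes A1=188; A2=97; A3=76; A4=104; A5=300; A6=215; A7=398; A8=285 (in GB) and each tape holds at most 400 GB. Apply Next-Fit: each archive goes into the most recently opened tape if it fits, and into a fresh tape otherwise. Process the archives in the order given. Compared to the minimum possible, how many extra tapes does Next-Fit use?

Next-Fit: [188,97,76] [104] [300] [215] [398] [285] → 6 tapes.
Total size 1663 GB; any packing needs at least ⌈1663/400⌉ = 5 tapes.
An optimal packing achieves that bound: [398] [300,97] [285,104] [215,76] [188] → 5 tapes.
Excess: 6 − 5 = 1.

1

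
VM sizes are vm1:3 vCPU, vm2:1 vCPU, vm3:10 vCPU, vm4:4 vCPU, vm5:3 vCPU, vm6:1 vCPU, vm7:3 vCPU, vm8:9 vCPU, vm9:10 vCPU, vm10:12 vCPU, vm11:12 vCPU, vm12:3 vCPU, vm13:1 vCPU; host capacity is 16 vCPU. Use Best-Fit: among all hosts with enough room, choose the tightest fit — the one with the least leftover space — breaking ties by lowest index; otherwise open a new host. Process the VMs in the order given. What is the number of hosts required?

6

Put vm1 (3 vCPU) in host 1; 13 vCPU remain.
Put vm2 (1 vCPU) in host 1; 12 vCPU remain.
Put vm3 (10 vCPU) in host 1; 2 vCPU remain.
Put vm4 (4 vCPU) in host 2; 12 vCPU remain.
Put vm5 (3 vCPU) in host 2; 9 vCPU remain.
Put vm6 (1 vCPU) in host 1; 1 vCPU remain.
Put vm7 (3 vCPU) in host 2; 6 vCPU remain.
Put vm8 (9 vCPU) in host 3; 7 vCPU remain.
Put vm9 (10 vCPU) in host 4; 6 vCPU remain.
Put vm10 (12 vCPU) in host 5; 4 vCPU remain.
Put vm11 (12 vCPU) in host 6; 4 vCPU remain.
Put vm12 (3 vCPU) in host 5; 1 vCPU remain.
Put vm13 (1 vCPU) in host 1; 0 vCPU remain.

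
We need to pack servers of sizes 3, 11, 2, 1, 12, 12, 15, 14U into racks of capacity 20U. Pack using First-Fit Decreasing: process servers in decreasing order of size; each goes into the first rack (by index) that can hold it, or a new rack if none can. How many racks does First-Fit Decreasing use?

Sorted descending: 15, 14, 12, 12, 11, 3, 2, 1.
rack 1: place 15U, 5U left
rack 2: place 14U, 6U left
rack 3: place 12U, 8U left
rack 4: place 12U, 8U left
rack 5: place 11U, 9U left
rack 1: place 3U, 2U left
rack 1: place 2U, 0U left
rack 2: place 1U, 5U left
Final racks: [15,3,2] [14,1] [12] [12] [11].

5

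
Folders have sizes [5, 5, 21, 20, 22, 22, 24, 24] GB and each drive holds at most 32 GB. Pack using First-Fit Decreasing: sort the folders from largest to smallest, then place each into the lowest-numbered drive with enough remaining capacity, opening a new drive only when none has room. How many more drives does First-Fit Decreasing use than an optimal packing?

First-Fit Decreasing: [24,5] [24,5] [22] [22] [21] [20] → 6 drives.
6 folders exceed 16 GB (half the capacity), and no two of those can share a drive, so at least 6 drives are needed.
So 6 is already optimal.

0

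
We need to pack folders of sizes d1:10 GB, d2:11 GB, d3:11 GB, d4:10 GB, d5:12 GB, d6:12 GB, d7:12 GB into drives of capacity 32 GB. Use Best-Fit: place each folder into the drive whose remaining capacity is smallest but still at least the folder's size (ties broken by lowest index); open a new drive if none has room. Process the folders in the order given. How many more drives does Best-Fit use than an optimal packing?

0

Best-Fit: [10,11,11] [10,12] [12,12] → 3 drives.
Total size 78 GB; any packing needs at least ⌈78/32⌉ = 3 drives.
So 3 is already optimal.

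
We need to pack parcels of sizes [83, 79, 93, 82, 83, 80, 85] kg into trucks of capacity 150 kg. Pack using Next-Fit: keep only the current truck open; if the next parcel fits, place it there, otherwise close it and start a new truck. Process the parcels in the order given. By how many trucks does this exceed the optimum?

0

Next-Fit: [83] [79] [93] [82] [83] [80] [85] → 7 trucks.
7 parcels exceed 75 kg (half the capacity), and no two of those can share a truck, so at least 7 trucks are needed.
So 7 is already optimal.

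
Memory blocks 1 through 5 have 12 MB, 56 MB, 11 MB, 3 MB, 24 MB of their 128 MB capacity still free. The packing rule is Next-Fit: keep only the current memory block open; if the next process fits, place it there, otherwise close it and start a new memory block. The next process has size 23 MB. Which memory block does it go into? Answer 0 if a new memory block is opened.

5

Next-Fit only looks at memory block 5, which has 24 MB free.
23 MB fits there.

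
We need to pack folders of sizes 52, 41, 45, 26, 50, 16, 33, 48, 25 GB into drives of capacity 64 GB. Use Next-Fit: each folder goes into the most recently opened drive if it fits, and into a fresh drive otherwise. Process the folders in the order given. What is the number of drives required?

52 GB → drive 1 (remaining 12 GB)
41 GB → drive 2 (remaining 23 GB)
45 GB → drive 3 (remaining 19 GB)
26 GB → drive 4 (remaining 38 GB)
50 GB → drive 5 (remaining 14 GB)
16 GB → drive 6 (remaining 48 GB)
33 GB → drive 6 (remaining 15 GB)
48 GB → drive 7 (remaining 16 GB)
25 GB → drive 8 (remaining 39 GB)
Final drives: [52] [41] [45] [26] [50] [16,33] [48] [25].

8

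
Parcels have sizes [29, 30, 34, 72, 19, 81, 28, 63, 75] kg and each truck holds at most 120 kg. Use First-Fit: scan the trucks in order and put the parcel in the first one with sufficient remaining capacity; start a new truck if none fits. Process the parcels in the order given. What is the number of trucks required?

5

29 kg → truck 1 (remaining 91 kg)
30 kg → truck 1 (remaining 61 kg)
34 kg → truck 1 (remaining 27 kg)
72 kg → truck 2 (remaining 48 kg)
19 kg → truck 1 (remaining 8 kg)
81 kg → truck 3 (remaining 39 kg)
28 kg → truck 2 (remaining 20 kg)
63 kg → truck 4 (remaining 57 kg)
75 kg → truck 5 (remaining 45 kg)
Final trucks: [29,30,34,19] [72,28] [81] [63] [75].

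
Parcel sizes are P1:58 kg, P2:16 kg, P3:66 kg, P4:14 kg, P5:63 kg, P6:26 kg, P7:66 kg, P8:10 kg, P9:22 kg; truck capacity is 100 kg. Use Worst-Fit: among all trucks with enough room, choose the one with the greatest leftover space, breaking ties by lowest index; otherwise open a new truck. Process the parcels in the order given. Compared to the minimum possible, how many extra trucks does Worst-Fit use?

Worst-Fit: [58,16,22] [66,14] [63,26] [66,10] → 4 trucks.
Total size 341 kg; any packing needs at least ⌈341/100⌉ = 4 trucks.
So 4 is already optimal.

0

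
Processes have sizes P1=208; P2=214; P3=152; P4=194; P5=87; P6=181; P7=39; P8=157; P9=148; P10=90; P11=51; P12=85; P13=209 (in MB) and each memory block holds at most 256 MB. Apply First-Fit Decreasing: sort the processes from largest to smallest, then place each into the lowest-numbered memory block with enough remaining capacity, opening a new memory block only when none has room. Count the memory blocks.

Sorted descending: 214, 209, 208, 194, 181, 157, 152, 148, 90, 87, 85, 51, 39.
memory block 1: place 214 MB, 42 MB left
memory block 2: place 209 MB, 47 MB left
memory block 3: place 208 MB, 48 MB left
memory block 4: place 194 MB, 62 MB left
memory block 5: place 181 MB, 75 MB left
memory block 6: place 157 MB, 99 MB left
memory block 7: place 152 MB, 104 MB left
memory block 8: place 148 MB, 108 MB left
memory block 6: place 90 MB, 9 MB left
memory block 7: place 87 MB, 17 MB left
memory block 8: place 85 MB, 23 MB left
memory block 4: place 51 MB, 11 MB left
memory block 1: place 39 MB, 3 MB left

8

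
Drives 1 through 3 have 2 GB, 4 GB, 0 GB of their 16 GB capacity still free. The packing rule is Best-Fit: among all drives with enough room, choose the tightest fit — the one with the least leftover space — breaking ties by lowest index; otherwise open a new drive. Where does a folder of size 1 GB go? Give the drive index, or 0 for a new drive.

1

Drives with room: drive 1 (2 GB), drive 2 (4 GB).
Tightest fit is drive 1 with 2 GB free.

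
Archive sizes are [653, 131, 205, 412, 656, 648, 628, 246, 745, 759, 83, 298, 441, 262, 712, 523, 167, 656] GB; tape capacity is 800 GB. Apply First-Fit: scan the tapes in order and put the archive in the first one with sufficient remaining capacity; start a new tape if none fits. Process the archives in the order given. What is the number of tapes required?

12 tapes

653 GB → tape 1 (remaining 147 GB)
131 GB → tape 1 (remaining 16 GB)
205 GB → tape 2 (remaining 595 GB)
412 GB → tape 2 (remaining 183 GB)
656 GB → tape 3 (remaining 144 GB)
648 GB → tape 4 (remaining 152 GB)
628 GB → tape 5 (remaining 172 GB)
246 GB → tape 6 (remaining 554 GB)
745 GB → tape 7 (remaining 55 GB)
759 GB → tape 8 (remaining 41 GB)
83 GB → tape 2 (remaining 100 GB)
298 GB → tape 6 (remaining 256 GB)
441 GB → tape 9 (remaining 359 GB)
262 GB → tape 9 (remaining 97 GB)
712 GB → tape 10 (remaining 88 GB)
523 GB → tape 11 (remaining 277 GB)
167 GB → tape 5 (remaining 5 GB)
656 GB → tape 12 (remaining 144 GB)
Final tapes: [653,131] [205,412,83] [656] [648] [628,167] [246,298] [745] [759] [441,262] [712] [523] [656].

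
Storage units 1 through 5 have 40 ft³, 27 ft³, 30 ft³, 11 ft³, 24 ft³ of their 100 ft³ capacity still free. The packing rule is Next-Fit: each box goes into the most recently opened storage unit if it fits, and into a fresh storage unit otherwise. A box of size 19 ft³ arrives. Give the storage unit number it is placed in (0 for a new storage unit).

5

Next-Fit only looks at storage unit 5, which has 24 ft³ free.
19 ft³ fits there.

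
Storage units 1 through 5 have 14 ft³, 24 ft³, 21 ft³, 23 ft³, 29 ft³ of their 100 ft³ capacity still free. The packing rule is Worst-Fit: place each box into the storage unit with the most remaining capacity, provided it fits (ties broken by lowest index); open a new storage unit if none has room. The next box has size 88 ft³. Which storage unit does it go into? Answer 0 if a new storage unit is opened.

No storage unit has ≥ 88 ft³ free, so a new storage unit is opened.

0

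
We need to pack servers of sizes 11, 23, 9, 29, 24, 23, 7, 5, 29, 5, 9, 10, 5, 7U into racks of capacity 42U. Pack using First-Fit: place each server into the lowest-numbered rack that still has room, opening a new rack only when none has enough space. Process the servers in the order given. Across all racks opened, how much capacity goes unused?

11U → rack 1 (remaining 31U)
23U → rack 1 (remaining 8U)
9U → rack 2 (remaining 33U)
29U → rack 2 (remaining 4U)
24U → rack 3 (remaining 18U)
23U → rack 4 (remaining 19U)
7U → rack 1 (remaining 1U)
5U → rack 3 (remaining 13U)
29U → rack 5 (remaining 13U)
5U → rack 3 (remaining 8U)
9U → rack 4 (remaining 10U)
10U → rack 4 (remaining 0U)
5U → rack 3 (remaining 3U)
7U → rack 5 (remaining 6U)
5 racks × 42U = 210U; used 196U; unused 14U.

14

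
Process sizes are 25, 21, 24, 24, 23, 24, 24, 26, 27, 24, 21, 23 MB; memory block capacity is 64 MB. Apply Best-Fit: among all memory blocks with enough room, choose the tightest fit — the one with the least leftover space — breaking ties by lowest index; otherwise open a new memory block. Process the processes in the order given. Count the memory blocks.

6

memory block 1: place 25 MB, 39 MB left
memory block 1: place 21 MB, 18 MB left
memory block 2: place 24 MB, 40 MB left
memory block 2: place 24 MB, 16 MB left
memory block 3: place 23 MB, 41 MB left
memory block 3: place 24 MB, 17 MB left
memory block 4: place 24 MB, 40 MB left
memory block 4: place 26 MB, 14 MB left
memory block 5: place 27 MB, 37 MB left
memory block 5: place 24 MB, 13 MB left
memory block 6: place 21 MB, 43 MB left
memory block 6: place 23 MB, 20 MB left
Final memory blocks: [25,21] [24,24] [23,24] [24,26] [27,24] [21,23].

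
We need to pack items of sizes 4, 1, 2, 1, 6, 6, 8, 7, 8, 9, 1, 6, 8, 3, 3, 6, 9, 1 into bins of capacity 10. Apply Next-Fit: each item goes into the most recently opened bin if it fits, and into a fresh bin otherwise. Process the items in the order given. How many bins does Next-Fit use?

bin 1: place 4, 6 left
bin 1: place 1, 5 left
bin 1: place 2, 3 left
bin 1: place 1, 2 left
bin 2: place 6, 4 left
bin 3: place 6, 4 left
bin 4: place 8, 2 left
bin 5: place 7, 3 left
bin 6: place 8, 2 left
bin 7: place 9, 1 left
bin 7: place 1, 0 left
bin 8: place 6, 4 left
bin 9: place 8, 2 left
bin 10: place 3, 7 left
bin 10: place 3, 4 left
bin 11: place 6, 4 left
bin 12: place 9, 1 left
bin 12: place 1, 0 left
Final bins: [4,1,2,1] [6] [6] [8] [7] [8] [9,1] [6] [8] [3,3] [6] [9,1].

12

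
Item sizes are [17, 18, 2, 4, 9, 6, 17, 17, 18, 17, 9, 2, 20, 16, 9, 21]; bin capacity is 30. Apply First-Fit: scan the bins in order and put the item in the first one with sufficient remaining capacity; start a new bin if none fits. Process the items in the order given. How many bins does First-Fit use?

9 bins

17 → bin 1 (remaining 13)
18 → bin 2 (remaining 12)
2 → bin 1 (remaining 11)
4 → bin 1 (remaining 7)
9 → bin 2 (remaining 3)
6 → bin 1 (remaining 1)
17 → bin 3 (remaining 13)
17 → bin 4 (remaining 13)
18 → bin 5 (remaining 12)
17 → bin 6 (remaining 13)
9 → bin 3 (remaining 4)
2 → bin 2 (remaining 1)
20 → bin 7 (remaining 10)
16 → bin 8 (remaining 14)
9 → bin 4 (remaining 4)
21 → bin 9 (remaining 9)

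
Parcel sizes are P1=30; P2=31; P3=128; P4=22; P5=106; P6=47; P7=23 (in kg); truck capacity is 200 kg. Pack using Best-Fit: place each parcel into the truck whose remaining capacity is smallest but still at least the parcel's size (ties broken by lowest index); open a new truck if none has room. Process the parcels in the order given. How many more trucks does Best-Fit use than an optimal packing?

0

Best-Fit: [30,31,128] [22,106,47,23] → 2 trucks.
Total size 387 kg; any packing needs at least ⌈387/200⌉ = 2 trucks.
So 2 is already optimal.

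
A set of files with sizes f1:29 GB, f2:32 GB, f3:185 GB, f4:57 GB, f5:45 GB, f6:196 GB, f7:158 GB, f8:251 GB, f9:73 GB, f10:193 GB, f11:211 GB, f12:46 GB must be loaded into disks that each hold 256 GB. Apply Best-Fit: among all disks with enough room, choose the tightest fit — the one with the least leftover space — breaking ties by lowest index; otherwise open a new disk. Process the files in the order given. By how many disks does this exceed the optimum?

1

Best-Fit: [29,32,185] [57,45] [196,46] [158,73] [251] [193] [211] → 7 disks.
Total size 1476 GB; any packing needs at least ⌈1476/256⌉ = 6 disks.
An optimal packing achieves that bound: [251] [211,45] [196,57] [193,46] [185,32,29] [158,73] → 6 disks.
Excess: 7 − 6 = 1.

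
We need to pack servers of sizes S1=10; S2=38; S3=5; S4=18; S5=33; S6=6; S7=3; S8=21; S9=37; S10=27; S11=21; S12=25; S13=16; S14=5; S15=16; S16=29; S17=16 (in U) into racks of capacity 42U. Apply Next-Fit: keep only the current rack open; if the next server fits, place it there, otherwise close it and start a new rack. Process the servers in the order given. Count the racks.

S1 (10U) → rack 1 (remaining 32U)
S2 (38U) → rack 2 (remaining 4U)
S3 (5U) → rack 3 (remaining 37U)
S4 (18U) → rack 3 (remaining 19U)
S5 (33U) → rack 4 (remaining 9U)
S6 (6U) → rack 4 (remaining 3U)
S7 (3U) → rack 4 (remaining 0U)
S8 (21U) → rack 5 (remaining 21U)
S9 (37U) → rack 6 (remaining 5U)
S10 (27U) → rack 7 (remaining 15U)
S11 (21U) → rack 8 (remaining 21U)
S12 (25U) → rack 9 (remaining 17U)
S13 (16U) → rack 9 (remaining 1U)
S14 (5U) → rack 10 (remaining 37U)
S15 (16U) → rack 10 (remaining 21U)
S16 (29U) → rack 11 (remaining 13U)
S17 (16U) → rack 12 (remaining 26U)

12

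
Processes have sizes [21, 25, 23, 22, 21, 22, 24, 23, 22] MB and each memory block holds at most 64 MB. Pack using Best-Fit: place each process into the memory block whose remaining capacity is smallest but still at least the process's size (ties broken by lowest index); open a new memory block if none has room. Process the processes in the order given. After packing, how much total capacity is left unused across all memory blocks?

117

21 MB → memory block 1 (remaining 43 MB)
25 MB → memory block 1 (remaining 18 MB)
23 MB → memory block 2 (remaining 41 MB)
22 MB → memory block 2 (remaining 19 MB)
21 MB → memory block 3 (remaining 43 MB)
22 MB → memory block 3 (remaining 21 MB)
24 MB → memory block 4 (remaining 40 MB)
23 MB → memory block 4 (remaining 17 MB)
22 MB → memory block 5 (remaining 42 MB)
5 memory blocks × 64 MB = 320 MB; used 203 MB; unused 117 MB.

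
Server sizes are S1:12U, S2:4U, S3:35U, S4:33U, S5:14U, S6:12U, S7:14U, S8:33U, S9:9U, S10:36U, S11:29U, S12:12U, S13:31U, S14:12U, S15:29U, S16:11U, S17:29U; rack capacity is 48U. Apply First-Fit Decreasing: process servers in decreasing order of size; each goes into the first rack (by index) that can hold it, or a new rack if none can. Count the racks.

Sorted descending: 36, 35, 33, 33, 31, 29, 29, 29, 14, 14, 12, 12, 12, 12, 11, 9, 4.
rack 1: place 36U, 12U left
rack 2: place 35U, 13U left
rack 3: place 33U, 15U left
rack 4: place 33U, 15U left
rack 5: place 31U, 17U left
rack 6: place 29U, 19U left
rack 7: place 29U, 19U left
rack 8: place 29U, 19U left
rack 3: place 14U, 1U left
rack 4: place 14U, 1U left
rack 1: place 12U, 0U left
rack 2: place 12U, 1U left
rack 5: place 12U, 5U left
rack 6: place 12U, 7U left
rack 7: place 11U, 8U left
rack 8: place 9U, 10U left
rack 5: place 4U, 1U left
Final racks: [36,12] [35,12] [33,14] [33,14] [31,12,4] [29,12] [29,11] [29,9].

8 racks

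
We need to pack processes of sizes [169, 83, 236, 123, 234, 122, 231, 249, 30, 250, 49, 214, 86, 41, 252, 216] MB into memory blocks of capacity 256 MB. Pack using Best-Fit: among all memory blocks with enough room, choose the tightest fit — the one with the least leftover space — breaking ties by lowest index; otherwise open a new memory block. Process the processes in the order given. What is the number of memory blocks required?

169 MB → memory block 1 (remaining 87 MB)
83 MB → memory block 1 (remaining 4 MB)
236 MB → memory block 2 (remaining 20 MB)
123 MB → memory block 3 (remaining 133 MB)
234 MB → memory block 4 (remaining 22 MB)
122 MB → memory block 3 (remaining 11 MB)
231 MB → memory block 5 (remaining 25 MB)
249 MB → memory block 6 (remaining 7 MB)
30 MB → memory block 7 (remaining 226 MB)
250 MB → memory block 8 (remaining 6 MB)
49 MB → memory block 7 (remaining 177 MB)
214 MB → memory block 9 (remaining 42 MB)
86 MB → memory block 7 (remaining 91 MB)
41 MB → memory block 9 (remaining 1 MB)
252 MB → memory block 10 (remaining 4 MB)
216 MB → memory block 11 (remaining 40 MB)

11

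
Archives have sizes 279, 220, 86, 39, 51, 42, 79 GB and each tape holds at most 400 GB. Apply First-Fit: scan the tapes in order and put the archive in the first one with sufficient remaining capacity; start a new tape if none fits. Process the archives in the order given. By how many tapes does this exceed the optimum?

First-Fit: [279,86] [220,39,51,42] [79] → 3 tapes.
Total size 796 GB; any packing needs at least ⌈796/400⌉ = 2 tapes.
An optimal packing achieves that bound: [279,79,42] [220,86,51,39] → 2 tapes.
Excess: 3 − 2 = 1.

1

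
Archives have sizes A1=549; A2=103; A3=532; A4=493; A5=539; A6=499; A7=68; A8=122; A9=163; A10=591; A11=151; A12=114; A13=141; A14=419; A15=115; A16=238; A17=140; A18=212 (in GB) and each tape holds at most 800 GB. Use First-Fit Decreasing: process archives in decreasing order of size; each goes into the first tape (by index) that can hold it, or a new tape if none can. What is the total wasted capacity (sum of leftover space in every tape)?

Sorted descending: 591, 549, 539, 532, 499, 493, 419, 238, 212, 163, 151, 141, 140, 122, 115, 114, 103, 68.
591 GB → tape 1 (remaining 209 GB)
549 GB → tape 2 (remaining 251 GB)
539 GB → tape 3 (remaining 261 GB)
532 GB → tape 4 (remaining 268 GB)
499 GB → tape 5 (remaining 301 GB)
493 GB → tape 6 (remaining 307 GB)
419 GB → tape 7 (remaining 381 GB)
238 GB → tape 2 (remaining 13 GB)
212 GB → tape 3 (remaining 49 GB)
163 GB → tape 1 (remaining 46 GB)
151 GB → tape 4 (remaining 117 GB)
141 GB → tape 5 (remaining 160 GB)
140 GB → tape 5 (remaining 20 GB)
122 GB → tape 6 (remaining 185 GB)
115 GB → tape 4 (remaining 2 GB)
114 GB → tape 6 (remaining 71 GB)
103 GB → tape 7 (remaining 278 GB)
68 GB → tape 6 (remaining 3 GB)
7 tapes × 800 GB = 5600 GB; used 5189 GB; unused 411 GB.

411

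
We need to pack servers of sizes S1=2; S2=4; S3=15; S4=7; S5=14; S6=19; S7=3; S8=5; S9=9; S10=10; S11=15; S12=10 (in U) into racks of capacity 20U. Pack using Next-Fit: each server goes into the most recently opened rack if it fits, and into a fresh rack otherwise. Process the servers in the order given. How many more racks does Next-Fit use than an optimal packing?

Next-Fit: [2,4] [15] [7] [14] [19] [3,5,9] [10] [15] [10] → 9 racks.
Total size 113U; any packing needs at least ⌈113/20⌉ = 6 racks.
An optimal packing achieves that bound: [19] [15,5] [15,4] [14,3,2] [10,10] [9,7] → 6 racks.
Excess: 9 − 6 = 3.

3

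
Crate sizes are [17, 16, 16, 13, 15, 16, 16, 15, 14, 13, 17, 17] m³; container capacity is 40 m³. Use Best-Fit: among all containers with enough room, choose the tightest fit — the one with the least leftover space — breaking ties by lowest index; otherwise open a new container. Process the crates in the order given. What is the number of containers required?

6

Put 17 m³ in container 1; 23 m³ remain.
Put 16 m³ in container 1; 7 m³ remain.
Put 16 m³ in container 2; 24 m³ remain.
Put 13 m³ in container 2; 11 m³ remain.
Put 15 m³ in container 3; 25 m³ remain.
Put 16 m³ in container 3; 9 m³ remain.
Put 16 m³ in container 4; 24 m³ remain.
Put 15 m³ in container 4; 9 m³ remain.
Put 14 m³ in container 5; 26 m³ remain.
Put 13 m³ in container 5; 13 m³ remain.
Put 17 m³ in container 6; 23 m³ remain.
Put 17 m³ in container 6; 6 m³ remain.
Final containers: [17,16] [16,13] [15,16] [16,15] [14,13] [17,17].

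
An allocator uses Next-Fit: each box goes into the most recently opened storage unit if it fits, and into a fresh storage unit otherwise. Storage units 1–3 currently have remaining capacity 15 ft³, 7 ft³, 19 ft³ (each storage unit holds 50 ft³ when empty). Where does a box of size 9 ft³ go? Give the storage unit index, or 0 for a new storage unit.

Next-Fit only looks at storage unit 3, which has 19 ft³ free.
9 ft³ fits there.

3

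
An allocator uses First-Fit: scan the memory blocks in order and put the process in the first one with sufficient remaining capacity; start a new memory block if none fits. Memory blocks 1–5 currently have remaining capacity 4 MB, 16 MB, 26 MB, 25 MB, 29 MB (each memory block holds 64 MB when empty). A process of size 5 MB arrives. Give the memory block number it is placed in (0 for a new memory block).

2

Memory blocks with room: memory block 2 (16 MB), memory block 3 (26 MB), memory block 4 (25 MB), memory block 5 (29 MB).
The first with room is memory block 2.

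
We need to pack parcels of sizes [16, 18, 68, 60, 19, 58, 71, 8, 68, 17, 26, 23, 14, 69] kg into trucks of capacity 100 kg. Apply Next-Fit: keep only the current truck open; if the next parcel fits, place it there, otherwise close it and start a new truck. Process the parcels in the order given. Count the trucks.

16 kg → truck 1 (remaining 84 kg)
18 kg → truck 1 (remaining 66 kg)
68 kg → truck 2 (remaining 32 kg)
60 kg → truck 3 (remaining 40 kg)
19 kg → truck 3 (remaining 21 kg)
58 kg → truck 4 (remaining 42 kg)
71 kg → truck 5 (remaining 29 kg)
8 kg → truck 5 (remaining 21 kg)
68 kg → truck 6 (remaining 32 kg)
17 kg → truck 6 (remaining 15 kg)
26 kg → truck 7 (remaining 74 kg)
23 kg → truck 7 (remaining 51 kg)
14 kg → truck 7 (remaining 37 kg)
69 kg → truck 8 (remaining 31 kg)

8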